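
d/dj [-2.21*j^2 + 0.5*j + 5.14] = 0.5 - 4.42*j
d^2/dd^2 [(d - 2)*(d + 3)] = 2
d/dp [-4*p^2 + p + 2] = 1 - 8*p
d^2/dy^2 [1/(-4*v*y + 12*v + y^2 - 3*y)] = 2*(-4*v*y + 12*v + y^2 - 3*y - (4*v - 2*y + 3)^2)/(4*v*y - 12*v - y^2 + 3*y)^3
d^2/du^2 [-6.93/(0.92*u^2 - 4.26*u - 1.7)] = (-11.731104*u^2 + 54.320112*u + 6.93*(1.84*u - 4.26)*(3.68*u - 8.52) + 21.67704)/(-0.92*u^2 + 4.26*u + 1.7)^3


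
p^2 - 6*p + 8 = (p - 4)*(p - 2)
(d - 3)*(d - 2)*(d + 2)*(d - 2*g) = d^4 - 2*d^3*g - 3*d^3 + 6*d^2*g - 4*d^2 + 8*d*g + 12*d - 24*g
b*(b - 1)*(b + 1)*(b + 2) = b^4 + 2*b^3 - b^2 - 2*b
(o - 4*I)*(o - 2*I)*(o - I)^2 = o^4 - 8*I*o^3 - 21*o^2 + 22*I*o + 8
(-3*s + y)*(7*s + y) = -21*s^2 + 4*s*y + y^2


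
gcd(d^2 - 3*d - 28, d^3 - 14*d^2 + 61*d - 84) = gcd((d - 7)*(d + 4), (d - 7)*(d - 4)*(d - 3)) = d - 7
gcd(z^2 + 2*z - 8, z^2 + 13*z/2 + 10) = z + 4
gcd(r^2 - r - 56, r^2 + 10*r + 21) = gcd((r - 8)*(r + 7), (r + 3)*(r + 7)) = r + 7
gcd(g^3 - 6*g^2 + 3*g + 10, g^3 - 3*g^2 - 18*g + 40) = g^2 - 7*g + 10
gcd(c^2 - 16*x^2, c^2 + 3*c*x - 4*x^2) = c + 4*x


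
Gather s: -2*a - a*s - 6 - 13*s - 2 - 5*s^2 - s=-2*a - 5*s^2 + s*(-a - 14) - 8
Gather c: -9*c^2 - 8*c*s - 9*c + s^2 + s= -9*c^2 + c*(-8*s - 9) + s^2 + s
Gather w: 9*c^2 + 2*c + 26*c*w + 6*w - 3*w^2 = 9*c^2 + 2*c - 3*w^2 + w*(26*c + 6)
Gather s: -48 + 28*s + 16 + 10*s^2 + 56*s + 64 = 10*s^2 + 84*s + 32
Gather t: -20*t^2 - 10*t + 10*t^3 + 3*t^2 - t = 10*t^3 - 17*t^2 - 11*t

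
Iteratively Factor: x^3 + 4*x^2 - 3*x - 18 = (x + 3)*(x^2 + x - 6) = (x - 2)*(x + 3)*(x + 3)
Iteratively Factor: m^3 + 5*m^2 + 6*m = (m + 3)*(m^2 + 2*m) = (m + 2)*(m + 3)*(m)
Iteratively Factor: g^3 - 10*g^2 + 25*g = (g - 5)*(g^2 - 5*g) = (g - 5)^2*(g)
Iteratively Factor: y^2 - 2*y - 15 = (y - 5)*(y + 3)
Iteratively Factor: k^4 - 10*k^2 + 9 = (k - 3)*(k^3 + 3*k^2 - k - 3) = (k - 3)*(k - 1)*(k^2 + 4*k + 3) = (k - 3)*(k - 1)*(k + 3)*(k + 1)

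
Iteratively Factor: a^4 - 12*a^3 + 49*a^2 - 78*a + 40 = (a - 5)*(a^3 - 7*a^2 + 14*a - 8) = (a - 5)*(a - 1)*(a^2 - 6*a + 8) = (a - 5)*(a - 4)*(a - 1)*(a - 2)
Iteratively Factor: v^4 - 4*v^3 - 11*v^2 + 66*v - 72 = (v - 3)*(v^3 - v^2 - 14*v + 24) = (v - 3)*(v + 4)*(v^2 - 5*v + 6) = (v - 3)*(v - 2)*(v + 4)*(v - 3)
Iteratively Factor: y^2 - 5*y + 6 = (y - 2)*(y - 3)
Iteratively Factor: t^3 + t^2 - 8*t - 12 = (t + 2)*(t^2 - t - 6) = (t + 2)^2*(t - 3)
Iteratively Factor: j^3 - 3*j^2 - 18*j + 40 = (j - 5)*(j^2 + 2*j - 8) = (j - 5)*(j - 2)*(j + 4)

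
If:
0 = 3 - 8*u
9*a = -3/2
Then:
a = -1/6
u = 3/8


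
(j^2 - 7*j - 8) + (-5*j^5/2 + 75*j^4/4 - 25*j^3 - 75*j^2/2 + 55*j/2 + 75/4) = -5*j^5/2 + 75*j^4/4 - 25*j^3 - 73*j^2/2 + 41*j/2 + 43/4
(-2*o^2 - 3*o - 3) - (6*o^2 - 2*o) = -8*o^2 - o - 3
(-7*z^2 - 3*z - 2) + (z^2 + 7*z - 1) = -6*z^2 + 4*z - 3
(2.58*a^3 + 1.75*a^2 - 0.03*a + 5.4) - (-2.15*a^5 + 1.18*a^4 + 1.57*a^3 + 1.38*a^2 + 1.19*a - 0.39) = 2.15*a^5 - 1.18*a^4 + 1.01*a^3 + 0.37*a^2 - 1.22*a + 5.79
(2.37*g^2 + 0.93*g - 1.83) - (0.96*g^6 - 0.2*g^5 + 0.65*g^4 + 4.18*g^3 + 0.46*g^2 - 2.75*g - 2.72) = -0.96*g^6 + 0.2*g^5 - 0.65*g^4 - 4.18*g^3 + 1.91*g^2 + 3.68*g + 0.89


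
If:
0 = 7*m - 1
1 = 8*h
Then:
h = 1/8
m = 1/7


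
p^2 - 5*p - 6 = (p - 6)*(p + 1)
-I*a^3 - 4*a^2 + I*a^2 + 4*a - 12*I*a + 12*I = (a - 6*I)*(a + 2*I)*(-I*a + I)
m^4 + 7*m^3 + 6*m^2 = m^2*(m + 1)*(m + 6)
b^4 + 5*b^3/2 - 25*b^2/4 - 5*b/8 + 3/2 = (b - 3/2)*(b - 1/2)*(b + 1/2)*(b + 4)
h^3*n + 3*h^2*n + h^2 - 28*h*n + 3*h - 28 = (h - 4)*(h + 7)*(h*n + 1)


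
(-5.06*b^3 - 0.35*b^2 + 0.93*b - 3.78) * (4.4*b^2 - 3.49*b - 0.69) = -22.264*b^5 + 16.1194*b^4 + 8.8049*b^3 - 19.6362*b^2 + 12.5505*b + 2.6082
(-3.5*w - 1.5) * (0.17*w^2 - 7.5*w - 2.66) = -0.595*w^3 + 25.995*w^2 + 20.56*w + 3.99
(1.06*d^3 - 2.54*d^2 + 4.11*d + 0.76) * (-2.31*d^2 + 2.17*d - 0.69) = -2.4486*d^5 + 8.1676*d^4 - 15.7373*d^3 + 8.9157*d^2 - 1.1867*d - 0.5244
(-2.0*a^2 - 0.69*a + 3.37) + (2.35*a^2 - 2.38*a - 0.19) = 0.35*a^2 - 3.07*a + 3.18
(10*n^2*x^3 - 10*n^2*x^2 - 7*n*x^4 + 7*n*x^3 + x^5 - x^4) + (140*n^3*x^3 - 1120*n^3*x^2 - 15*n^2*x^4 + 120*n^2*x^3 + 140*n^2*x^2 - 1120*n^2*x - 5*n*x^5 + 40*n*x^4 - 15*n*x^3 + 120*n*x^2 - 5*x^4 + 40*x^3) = 140*n^3*x^3 - 1120*n^3*x^2 - 15*n^2*x^4 + 130*n^2*x^3 + 130*n^2*x^2 - 1120*n^2*x - 5*n*x^5 + 33*n*x^4 - 8*n*x^3 + 120*n*x^2 + x^5 - 6*x^4 + 40*x^3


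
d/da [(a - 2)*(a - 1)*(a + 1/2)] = 3*a^2 - 5*a + 1/2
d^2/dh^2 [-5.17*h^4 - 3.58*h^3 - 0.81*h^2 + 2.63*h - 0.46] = -62.04*h^2 - 21.48*h - 1.62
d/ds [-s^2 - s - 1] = -2*s - 1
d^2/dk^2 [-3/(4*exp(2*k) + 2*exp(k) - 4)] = 3*(-2*(4*exp(k) + 1)^2*exp(k) + (8*exp(k) + 1)*(2*exp(2*k) + exp(k) - 2))*exp(k)/(2*(2*exp(2*k) + exp(k) - 2)^3)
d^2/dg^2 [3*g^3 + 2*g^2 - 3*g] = 18*g + 4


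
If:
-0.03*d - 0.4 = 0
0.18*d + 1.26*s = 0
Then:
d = -13.33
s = 1.90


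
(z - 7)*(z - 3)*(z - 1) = z^3 - 11*z^2 + 31*z - 21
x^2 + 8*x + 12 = (x + 2)*(x + 6)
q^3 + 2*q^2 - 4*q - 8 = (q - 2)*(q + 2)^2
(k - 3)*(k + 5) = k^2 + 2*k - 15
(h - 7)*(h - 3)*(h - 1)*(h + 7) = h^4 - 4*h^3 - 46*h^2 + 196*h - 147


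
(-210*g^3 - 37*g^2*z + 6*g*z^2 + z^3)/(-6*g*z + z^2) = 35*g^2/z + 12*g + z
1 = 1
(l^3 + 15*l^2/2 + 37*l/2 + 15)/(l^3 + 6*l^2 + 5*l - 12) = (l^2 + 9*l/2 + 5)/(l^2 + 3*l - 4)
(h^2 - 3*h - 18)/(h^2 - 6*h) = (h + 3)/h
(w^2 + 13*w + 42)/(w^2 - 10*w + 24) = (w^2 + 13*w + 42)/(w^2 - 10*w + 24)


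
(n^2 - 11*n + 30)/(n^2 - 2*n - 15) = (n - 6)/(n + 3)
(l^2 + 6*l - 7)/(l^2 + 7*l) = (l - 1)/l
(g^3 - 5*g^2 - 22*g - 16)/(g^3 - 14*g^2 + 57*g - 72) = (g^2 + 3*g + 2)/(g^2 - 6*g + 9)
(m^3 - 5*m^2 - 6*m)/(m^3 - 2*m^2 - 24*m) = (m + 1)/(m + 4)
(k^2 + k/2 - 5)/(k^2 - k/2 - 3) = (2*k + 5)/(2*k + 3)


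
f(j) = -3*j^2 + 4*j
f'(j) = 4 - 6*j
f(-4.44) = -76.90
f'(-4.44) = 30.64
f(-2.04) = -20.64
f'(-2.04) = 16.24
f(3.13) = -16.87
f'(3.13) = -14.78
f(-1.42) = -11.73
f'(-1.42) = 12.52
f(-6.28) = -143.44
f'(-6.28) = 41.68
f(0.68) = 1.33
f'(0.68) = -0.08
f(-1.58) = -13.81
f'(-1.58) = 13.48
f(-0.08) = -0.34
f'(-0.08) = 4.48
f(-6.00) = -132.00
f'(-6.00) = 40.00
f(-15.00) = -735.00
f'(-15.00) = 94.00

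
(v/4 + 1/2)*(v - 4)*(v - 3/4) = v^3/4 - 11*v^2/16 - 13*v/8 + 3/2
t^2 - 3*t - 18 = (t - 6)*(t + 3)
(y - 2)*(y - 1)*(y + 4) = y^3 + y^2 - 10*y + 8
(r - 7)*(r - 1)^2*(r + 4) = r^4 - 5*r^3 - 21*r^2 + 53*r - 28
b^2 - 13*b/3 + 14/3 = (b - 7/3)*(b - 2)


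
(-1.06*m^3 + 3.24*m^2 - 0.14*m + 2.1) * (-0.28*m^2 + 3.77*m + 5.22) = 0.2968*m^5 - 4.9034*m^4 + 6.7208*m^3 + 15.797*m^2 + 7.1862*m + 10.962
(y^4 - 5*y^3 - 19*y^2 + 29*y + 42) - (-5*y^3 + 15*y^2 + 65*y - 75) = y^4 - 34*y^2 - 36*y + 117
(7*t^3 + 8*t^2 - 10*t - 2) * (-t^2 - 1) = -7*t^5 - 8*t^4 + 3*t^3 - 6*t^2 + 10*t + 2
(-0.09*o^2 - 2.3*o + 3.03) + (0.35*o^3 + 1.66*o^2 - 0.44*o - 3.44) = 0.35*o^3 + 1.57*o^2 - 2.74*o - 0.41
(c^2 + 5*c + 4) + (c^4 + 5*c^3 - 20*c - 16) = c^4 + 5*c^3 + c^2 - 15*c - 12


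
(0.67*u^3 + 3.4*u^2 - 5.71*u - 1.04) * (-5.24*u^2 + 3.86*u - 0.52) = -3.5108*u^5 - 15.2298*u^4 + 42.696*u^3 - 18.359*u^2 - 1.0452*u + 0.5408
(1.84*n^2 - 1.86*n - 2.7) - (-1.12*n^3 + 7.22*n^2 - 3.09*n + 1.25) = 1.12*n^3 - 5.38*n^2 + 1.23*n - 3.95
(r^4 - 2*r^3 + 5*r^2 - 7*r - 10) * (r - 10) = r^5 - 12*r^4 + 25*r^3 - 57*r^2 + 60*r + 100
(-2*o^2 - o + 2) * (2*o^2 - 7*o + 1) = -4*o^4 + 12*o^3 + 9*o^2 - 15*o + 2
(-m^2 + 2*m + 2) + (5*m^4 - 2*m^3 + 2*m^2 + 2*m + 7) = 5*m^4 - 2*m^3 + m^2 + 4*m + 9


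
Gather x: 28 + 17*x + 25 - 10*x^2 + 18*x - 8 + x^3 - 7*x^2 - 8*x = x^3 - 17*x^2 + 27*x + 45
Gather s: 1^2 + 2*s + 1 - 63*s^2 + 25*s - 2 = -63*s^2 + 27*s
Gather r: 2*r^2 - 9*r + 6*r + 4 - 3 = 2*r^2 - 3*r + 1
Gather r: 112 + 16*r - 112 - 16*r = 0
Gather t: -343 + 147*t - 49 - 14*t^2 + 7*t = -14*t^2 + 154*t - 392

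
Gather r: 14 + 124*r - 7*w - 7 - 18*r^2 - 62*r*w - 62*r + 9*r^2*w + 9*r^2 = r^2*(9*w - 9) + r*(62 - 62*w) - 7*w + 7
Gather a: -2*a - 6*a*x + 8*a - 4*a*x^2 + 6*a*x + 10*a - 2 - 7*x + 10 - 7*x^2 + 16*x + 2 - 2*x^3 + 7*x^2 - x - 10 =a*(16 - 4*x^2) - 2*x^3 + 8*x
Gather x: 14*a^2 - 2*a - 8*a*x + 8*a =14*a^2 - 8*a*x + 6*a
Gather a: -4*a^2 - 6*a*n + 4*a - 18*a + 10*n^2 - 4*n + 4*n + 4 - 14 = -4*a^2 + a*(-6*n - 14) + 10*n^2 - 10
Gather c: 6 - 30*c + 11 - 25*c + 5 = 22 - 55*c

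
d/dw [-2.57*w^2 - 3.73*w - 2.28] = -5.14*w - 3.73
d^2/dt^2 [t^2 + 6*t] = 2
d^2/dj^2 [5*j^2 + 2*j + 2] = 10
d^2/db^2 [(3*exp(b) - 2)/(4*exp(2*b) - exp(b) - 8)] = (48*exp(4*b) - 116*exp(3*b) + 600*exp(2*b) - 282*exp(b) + 208)*exp(b)/(64*exp(6*b) - 48*exp(5*b) - 372*exp(4*b) + 191*exp(3*b) + 744*exp(2*b) - 192*exp(b) - 512)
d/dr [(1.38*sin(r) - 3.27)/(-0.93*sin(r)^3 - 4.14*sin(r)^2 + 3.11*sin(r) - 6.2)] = (2.5668*sin(r)^3 - 3.4101*sin(r)^2 - 27.0756*sin(r) + 1.6137)*cos(r)/(0.8649*sin(r)^6 + 7.7004*sin(r)^5 + 11.355*sin(r)^4 - 14.2188*sin(r)^3 + 61.0081*sin(r)^2 - 38.564*sin(r) + 38.44)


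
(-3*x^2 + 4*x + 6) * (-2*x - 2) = 6*x^3 - 2*x^2 - 20*x - 12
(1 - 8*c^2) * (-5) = 40*c^2 - 5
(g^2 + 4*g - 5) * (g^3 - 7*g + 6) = g^5 + 4*g^4 - 12*g^3 - 22*g^2 + 59*g - 30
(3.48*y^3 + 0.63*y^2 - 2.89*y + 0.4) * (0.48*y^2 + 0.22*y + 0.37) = 1.6704*y^5 + 1.068*y^4 + 0.0390000000000001*y^3 - 0.2107*y^2 - 0.9813*y + 0.148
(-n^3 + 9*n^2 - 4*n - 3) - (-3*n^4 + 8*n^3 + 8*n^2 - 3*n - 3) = 3*n^4 - 9*n^3 + n^2 - n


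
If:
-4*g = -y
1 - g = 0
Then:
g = 1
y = 4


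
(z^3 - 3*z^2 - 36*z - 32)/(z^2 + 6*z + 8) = (z^2 - 7*z - 8)/(z + 2)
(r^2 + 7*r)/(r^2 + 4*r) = (r + 7)/(r + 4)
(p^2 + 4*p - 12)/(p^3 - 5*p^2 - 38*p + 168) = (p - 2)/(p^2 - 11*p + 28)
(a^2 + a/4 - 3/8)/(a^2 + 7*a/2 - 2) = (a + 3/4)/(a + 4)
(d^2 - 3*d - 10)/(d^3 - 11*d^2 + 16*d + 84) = (d - 5)/(d^2 - 13*d + 42)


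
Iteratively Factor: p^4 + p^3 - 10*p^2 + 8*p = (p - 2)*(p^3 + 3*p^2 - 4*p) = (p - 2)*(p + 4)*(p^2 - p) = (p - 2)*(p - 1)*(p + 4)*(p)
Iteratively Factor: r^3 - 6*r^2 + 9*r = (r)*(r^2 - 6*r + 9) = r*(r - 3)*(r - 3)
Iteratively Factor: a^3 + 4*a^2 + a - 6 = (a + 2)*(a^2 + 2*a - 3) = (a + 2)*(a + 3)*(a - 1)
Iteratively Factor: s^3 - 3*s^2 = (s)*(s^2 - 3*s) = s*(s - 3)*(s)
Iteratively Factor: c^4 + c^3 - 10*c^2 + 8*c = (c)*(c^3 + c^2 - 10*c + 8) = c*(c + 4)*(c^2 - 3*c + 2) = c*(c - 2)*(c + 4)*(c - 1)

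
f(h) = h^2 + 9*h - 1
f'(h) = 2*h + 9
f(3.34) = 40.22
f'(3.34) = 15.68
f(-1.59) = -12.78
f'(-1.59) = 5.82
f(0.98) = 8.78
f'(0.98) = 10.96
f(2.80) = 32.04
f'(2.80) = 14.60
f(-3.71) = -20.63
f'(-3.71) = 1.58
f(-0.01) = -1.09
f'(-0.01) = 8.98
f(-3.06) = -19.18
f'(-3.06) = 2.88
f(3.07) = 36.05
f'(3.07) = 15.14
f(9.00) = 161.00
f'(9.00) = 27.00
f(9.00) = 161.00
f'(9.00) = 27.00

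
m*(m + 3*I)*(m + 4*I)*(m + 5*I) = m^4 + 12*I*m^3 - 47*m^2 - 60*I*m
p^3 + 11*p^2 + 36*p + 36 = (p + 2)*(p + 3)*(p + 6)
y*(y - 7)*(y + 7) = y^3 - 49*y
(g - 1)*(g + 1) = g^2 - 1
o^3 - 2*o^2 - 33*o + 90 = (o - 5)*(o - 3)*(o + 6)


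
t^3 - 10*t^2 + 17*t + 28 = (t - 7)*(t - 4)*(t + 1)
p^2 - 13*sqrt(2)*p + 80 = (p - 8*sqrt(2))*(p - 5*sqrt(2))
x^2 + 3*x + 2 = (x + 1)*(x + 2)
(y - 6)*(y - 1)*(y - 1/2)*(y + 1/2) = y^4 - 7*y^3 + 23*y^2/4 + 7*y/4 - 3/2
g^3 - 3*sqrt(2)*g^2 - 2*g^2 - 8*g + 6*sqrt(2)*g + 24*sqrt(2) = (g - 4)*(g + 2)*(g - 3*sqrt(2))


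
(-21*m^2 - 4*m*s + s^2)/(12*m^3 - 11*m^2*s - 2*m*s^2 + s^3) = (-7*m + s)/(4*m^2 - 5*m*s + s^2)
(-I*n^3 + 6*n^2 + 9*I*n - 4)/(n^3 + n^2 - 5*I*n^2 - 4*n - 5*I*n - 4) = (-I*n^3 + 6*n^2 + 9*I*n - 4)/(n^3 + n^2*(1 - 5*I) - n*(4 + 5*I) - 4)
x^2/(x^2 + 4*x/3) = 3*x/(3*x + 4)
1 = 1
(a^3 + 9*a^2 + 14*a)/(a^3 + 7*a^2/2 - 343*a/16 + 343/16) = 16*a*(a + 2)/(16*a^2 - 56*a + 49)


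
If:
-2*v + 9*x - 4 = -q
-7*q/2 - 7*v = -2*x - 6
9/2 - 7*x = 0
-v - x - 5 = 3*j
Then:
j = -2591/1176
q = 29/196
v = 379/392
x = 9/14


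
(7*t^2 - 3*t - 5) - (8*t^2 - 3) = -t^2 - 3*t - 2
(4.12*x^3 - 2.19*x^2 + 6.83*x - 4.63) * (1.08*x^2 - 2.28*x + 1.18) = 4.4496*x^5 - 11.7588*x^4 + 17.2312*x^3 - 23.157*x^2 + 18.6158*x - 5.4634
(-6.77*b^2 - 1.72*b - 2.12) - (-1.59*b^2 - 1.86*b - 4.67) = -5.18*b^2 + 0.14*b + 2.55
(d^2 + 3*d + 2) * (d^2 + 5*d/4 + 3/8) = d^4 + 17*d^3/4 + 49*d^2/8 + 29*d/8 + 3/4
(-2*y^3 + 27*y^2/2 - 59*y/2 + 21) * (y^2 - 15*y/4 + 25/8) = -2*y^5 + 21*y^4 - 691*y^3/8 + 2781*y^2/16 - 2735*y/16 + 525/8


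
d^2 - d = d*(d - 1)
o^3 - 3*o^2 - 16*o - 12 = (o - 6)*(o + 1)*(o + 2)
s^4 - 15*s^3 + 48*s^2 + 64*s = s*(s - 8)^2*(s + 1)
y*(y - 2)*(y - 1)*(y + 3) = y^4 - 7*y^2 + 6*y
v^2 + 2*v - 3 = (v - 1)*(v + 3)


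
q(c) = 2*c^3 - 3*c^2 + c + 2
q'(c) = 6*c^2 - 6*c + 1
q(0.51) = 2.00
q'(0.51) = -0.50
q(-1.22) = -7.32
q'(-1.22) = 17.25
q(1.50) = 3.50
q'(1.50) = 5.50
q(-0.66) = -0.54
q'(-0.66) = 7.57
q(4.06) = 90.46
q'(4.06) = 75.54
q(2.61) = 19.73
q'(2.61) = 26.21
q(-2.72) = -63.16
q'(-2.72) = 61.71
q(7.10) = 573.69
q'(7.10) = 260.86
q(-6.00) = -544.00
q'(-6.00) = 253.00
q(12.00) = 3038.00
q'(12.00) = 793.00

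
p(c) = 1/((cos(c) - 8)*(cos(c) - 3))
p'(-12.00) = -0.02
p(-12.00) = 0.06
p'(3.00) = 0.00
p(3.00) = 0.03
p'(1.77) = -0.02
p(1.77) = 0.04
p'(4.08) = 0.01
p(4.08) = 0.03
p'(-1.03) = 0.02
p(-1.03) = 0.05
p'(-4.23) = -0.01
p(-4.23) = 0.03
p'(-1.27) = 0.02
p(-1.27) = 0.05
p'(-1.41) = 0.02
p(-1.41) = 0.04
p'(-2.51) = 0.01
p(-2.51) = 0.03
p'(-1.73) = 0.02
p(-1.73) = 0.04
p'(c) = sin(c)/((cos(c) - 8)*(cos(c) - 3)^2) + sin(c)/((cos(c) - 8)^2*(cos(c) - 3)) = (2*cos(c) - 11)*sin(c)/((cos(c) - 8)^2*(cos(c) - 3)^2)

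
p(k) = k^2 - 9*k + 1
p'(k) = 2*k - 9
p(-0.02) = 1.18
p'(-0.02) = -9.04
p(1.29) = -8.95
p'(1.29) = -6.42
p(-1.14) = 12.56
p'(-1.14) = -11.28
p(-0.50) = 5.75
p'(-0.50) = -10.00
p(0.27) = -1.36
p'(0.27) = -8.46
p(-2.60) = 31.16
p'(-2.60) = -14.20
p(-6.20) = 95.24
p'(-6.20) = -21.40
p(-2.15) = 24.97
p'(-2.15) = -13.30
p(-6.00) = 91.00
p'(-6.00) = -21.00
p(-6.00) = 91.00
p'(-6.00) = -21.00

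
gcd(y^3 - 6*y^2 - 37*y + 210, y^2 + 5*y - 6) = y + 6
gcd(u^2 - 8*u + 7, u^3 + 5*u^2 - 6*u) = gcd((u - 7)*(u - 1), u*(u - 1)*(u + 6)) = u - 1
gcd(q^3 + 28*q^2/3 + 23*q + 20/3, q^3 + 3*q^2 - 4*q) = q + 4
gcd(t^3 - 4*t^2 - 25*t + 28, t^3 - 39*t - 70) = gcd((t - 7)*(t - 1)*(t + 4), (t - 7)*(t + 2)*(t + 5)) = t - 7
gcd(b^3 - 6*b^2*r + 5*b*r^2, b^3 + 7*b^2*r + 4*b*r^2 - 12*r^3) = -b + r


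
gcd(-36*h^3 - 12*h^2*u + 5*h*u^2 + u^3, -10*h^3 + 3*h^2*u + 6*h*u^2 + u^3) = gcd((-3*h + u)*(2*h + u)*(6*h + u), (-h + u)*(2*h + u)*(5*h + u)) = 2*h + u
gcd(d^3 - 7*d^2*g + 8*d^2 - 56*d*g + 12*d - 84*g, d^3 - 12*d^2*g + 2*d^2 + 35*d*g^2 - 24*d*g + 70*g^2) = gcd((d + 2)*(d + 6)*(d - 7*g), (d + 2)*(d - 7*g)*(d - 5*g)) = d^2 - 7*d*g + 2*d - 14*g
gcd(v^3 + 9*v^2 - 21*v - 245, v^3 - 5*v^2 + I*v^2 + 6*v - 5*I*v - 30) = v - 5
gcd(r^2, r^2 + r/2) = r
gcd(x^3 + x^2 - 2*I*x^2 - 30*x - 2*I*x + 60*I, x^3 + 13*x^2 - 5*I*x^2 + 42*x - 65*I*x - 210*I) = x + 6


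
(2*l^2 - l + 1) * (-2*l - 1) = -4*l^3 - l - 1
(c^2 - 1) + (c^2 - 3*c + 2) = 2*c^2 - 3*c + 1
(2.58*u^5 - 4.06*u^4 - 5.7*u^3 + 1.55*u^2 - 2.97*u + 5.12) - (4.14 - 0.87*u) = 2.58*u^5 - 4.06*u^4 - 5.7*u^3 + 1.55*u^2 - 2.1*u + 0.98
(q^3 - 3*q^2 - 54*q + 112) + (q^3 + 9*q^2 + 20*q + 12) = 2*q^3 + 6*q^2 - 34*q + 124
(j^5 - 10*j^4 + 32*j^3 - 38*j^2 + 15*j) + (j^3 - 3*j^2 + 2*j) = j^5 - 10*j^4 + 33*j^3 - 41*j^2 + 17*j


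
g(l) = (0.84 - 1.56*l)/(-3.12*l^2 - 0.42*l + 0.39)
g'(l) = (0.84 - 1.56*l)*(6.24*l + 0.42)/(-3.12*l^2 - 0.42*l + 0.39)^2 - 1.56/(-3.12*l^2 - 0.42*l + 0.39) = (-4.8672*l^2 + 5.2416*l - 0.2556)/(9.7344*l^4 + 2.6208*l^3 - 2.2572*l^2 - 0.3276*l + 0.1521)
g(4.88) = 0.09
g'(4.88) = -0.02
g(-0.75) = -1.91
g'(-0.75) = -6.28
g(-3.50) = -0.17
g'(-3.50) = -0.06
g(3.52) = 0.12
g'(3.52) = -0.03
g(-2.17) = -0.32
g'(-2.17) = -0.19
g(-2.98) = -0.21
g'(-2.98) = -0.09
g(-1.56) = -0.50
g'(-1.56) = -0.47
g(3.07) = 0.13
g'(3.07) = -0.03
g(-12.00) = -0.04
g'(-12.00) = -0.00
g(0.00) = 2.15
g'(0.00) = -1.68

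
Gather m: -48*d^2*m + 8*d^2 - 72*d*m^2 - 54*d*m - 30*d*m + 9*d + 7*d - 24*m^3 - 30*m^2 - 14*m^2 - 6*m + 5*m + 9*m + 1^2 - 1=8*d^2 + 16*d - 24*m^3 + m^2*(-72*d - 44) + m*(-48*d^2 - 84*d + 8)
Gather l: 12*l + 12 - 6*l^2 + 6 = -6*l^2 + 12*l + 18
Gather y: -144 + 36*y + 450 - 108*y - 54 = 252 - 72*y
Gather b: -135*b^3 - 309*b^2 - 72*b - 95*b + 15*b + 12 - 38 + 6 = -135*b^3 - 309*b^2 - 152*b - 20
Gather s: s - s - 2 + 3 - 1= 0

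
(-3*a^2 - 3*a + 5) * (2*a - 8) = -6*a^3 + 18*a^2 + 34*a - 40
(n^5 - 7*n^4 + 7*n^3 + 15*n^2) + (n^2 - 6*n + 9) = n^5 - 7*n^4 + 7*n^3 + 16*n^2 - 6*n + 9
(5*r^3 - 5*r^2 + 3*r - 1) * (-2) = -10*r^3 + 10*r^2 - 6*r + 2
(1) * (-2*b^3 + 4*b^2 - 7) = -2*b^3 + 4*b^2 - 7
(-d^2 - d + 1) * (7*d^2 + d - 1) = -7*d^4 - 8*d^3 + 7*d^2 + 2*d - 1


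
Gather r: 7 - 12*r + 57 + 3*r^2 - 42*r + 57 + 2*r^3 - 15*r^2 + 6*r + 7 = 2*r^3 - 12*r^2 - 48*r + 128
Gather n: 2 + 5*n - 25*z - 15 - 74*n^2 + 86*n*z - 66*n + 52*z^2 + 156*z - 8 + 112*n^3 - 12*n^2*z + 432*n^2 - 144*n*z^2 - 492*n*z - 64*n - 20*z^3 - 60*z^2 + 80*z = 112*n^3 + n^2*(358 - 12*z) + n*(-144*z^2 - 406*z - 125) - 20*z^3 - 8*z^2 + 211*z - 21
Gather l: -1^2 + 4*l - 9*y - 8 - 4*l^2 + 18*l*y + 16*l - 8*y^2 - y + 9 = -4*l^2 + l*(18*y + 20) - 8*y^2 - 10*y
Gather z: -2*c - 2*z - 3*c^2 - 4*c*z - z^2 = -3*c^2 - 2*c - z^2 + z*(-4*c - 2)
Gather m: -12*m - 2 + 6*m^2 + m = 6*m^2 - 11*m - 2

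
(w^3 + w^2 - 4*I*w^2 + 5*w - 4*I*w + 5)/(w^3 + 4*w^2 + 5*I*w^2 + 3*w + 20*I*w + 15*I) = (w^2 - 4*I*w + 5)/(w^2 + w*(3 + 5*I) + 15*I)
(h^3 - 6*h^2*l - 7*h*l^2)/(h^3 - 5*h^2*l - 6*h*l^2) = (h - 7*l)/(h - 6*l)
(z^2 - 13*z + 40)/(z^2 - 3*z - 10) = (z - 8)/(z + 2)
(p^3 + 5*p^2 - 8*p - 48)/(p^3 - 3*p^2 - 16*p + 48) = (p + 4)/(p - 4)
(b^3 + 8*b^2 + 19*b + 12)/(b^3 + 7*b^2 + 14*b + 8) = (b + 3)/(b + 2)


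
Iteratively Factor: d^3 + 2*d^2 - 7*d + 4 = (d - 1)*(d^2 + 3*d - 4) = (d - 1)*(d + 4)*(d - 1)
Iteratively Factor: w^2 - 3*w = (w)*(w - 3)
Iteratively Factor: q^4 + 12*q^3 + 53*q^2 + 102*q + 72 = (q + 3)*(q^3 + 9*q^2 + 26*q + 24) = (q + 3)*(q + 4)*(q^2 + 5*q + 6) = (q + 2)*(q + 3)*(q + 4)*(q + 3)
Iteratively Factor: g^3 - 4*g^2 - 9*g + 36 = (g - 4)*(g^2 - 9) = (g - 4)*(g + 3)*(g - 3)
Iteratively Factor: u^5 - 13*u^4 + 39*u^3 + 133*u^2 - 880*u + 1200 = (u - 5)*(u^4 - 8*u^3 - u^2 + 128*u - 240) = (u - 5)*(u - 3)*(u^3 - 5*u^2 - 16*u + 80) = (u - 5)*(u - 4)*(u - 3)*(u^2 - u - 20) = (u - 5)*(u - 4)*(u - 3)*(u + 4)*(u - 5)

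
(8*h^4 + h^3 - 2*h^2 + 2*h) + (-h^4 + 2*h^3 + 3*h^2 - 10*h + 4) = 7*h^4 + 3*h^3 + h^2 - 8*h + 4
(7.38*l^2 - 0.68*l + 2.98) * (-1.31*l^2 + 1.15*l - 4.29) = -9.6678*l^4 + 9.3778*l^3 - 36.346*l^2 + 6.3442*l - 12.7842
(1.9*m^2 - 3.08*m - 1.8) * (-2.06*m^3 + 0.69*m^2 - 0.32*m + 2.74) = -3.914*m^5 + 7.6558*m^4 + 0.9748*m^3 + 4.9496*m^2 - 7.8632*m - 4.932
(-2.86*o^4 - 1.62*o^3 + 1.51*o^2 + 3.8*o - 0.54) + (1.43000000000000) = -2.86*o^4 - 1.62*o^3 + 1.51*o^2 + 3.8*o + 0.89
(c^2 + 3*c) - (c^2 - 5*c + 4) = 8*c - 4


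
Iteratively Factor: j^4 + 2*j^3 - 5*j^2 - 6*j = (j)*(j^3 + 2*j^2 - 5*j - 6) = j*(j + 1)*(j^2 + j - 6) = j*(j + 1)*(j + 3)*(j - 2)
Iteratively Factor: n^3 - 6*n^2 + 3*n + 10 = (n - 5)*(n^2 - n - 2) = (n - 5)*(n - 2)*(n + 1)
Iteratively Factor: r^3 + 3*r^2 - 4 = (r - 1)*(r^2 + 4*r + 4) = (r - 1)*(r + 2)*(r + 2)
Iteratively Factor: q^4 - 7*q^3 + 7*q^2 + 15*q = (q + 1)*(q^3 - 8*q^2 + 15*q) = (q - 3)*(q + 1)*(q^2 - 5*q) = q*(q - 3)*(q + 1)*(q - 5)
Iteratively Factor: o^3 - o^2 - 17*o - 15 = (o + 3)*(o^2 - 4*o - 5) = (o - 5)*(o + 3)*(o + 1)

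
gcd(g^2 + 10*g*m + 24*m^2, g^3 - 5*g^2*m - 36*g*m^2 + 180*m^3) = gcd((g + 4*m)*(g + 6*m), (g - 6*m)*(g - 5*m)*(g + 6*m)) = g + 6*m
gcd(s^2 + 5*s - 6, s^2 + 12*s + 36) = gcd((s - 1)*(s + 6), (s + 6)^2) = s + 6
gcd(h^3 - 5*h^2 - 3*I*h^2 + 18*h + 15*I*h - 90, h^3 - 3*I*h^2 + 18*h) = h^2 - 3*I*h + 18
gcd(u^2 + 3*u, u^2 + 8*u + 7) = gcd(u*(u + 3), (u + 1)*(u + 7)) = 1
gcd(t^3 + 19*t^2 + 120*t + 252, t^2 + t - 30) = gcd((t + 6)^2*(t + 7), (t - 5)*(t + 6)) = t + 6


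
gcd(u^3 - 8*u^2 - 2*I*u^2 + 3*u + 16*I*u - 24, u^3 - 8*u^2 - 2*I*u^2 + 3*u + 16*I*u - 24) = u^3 + u^2*(-8 - 2*I) + u*(3 + 16*I) - 24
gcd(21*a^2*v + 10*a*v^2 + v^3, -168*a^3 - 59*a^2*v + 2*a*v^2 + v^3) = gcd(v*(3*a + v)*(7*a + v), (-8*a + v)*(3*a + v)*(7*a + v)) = 21*a^2 + 10*a*v + v^2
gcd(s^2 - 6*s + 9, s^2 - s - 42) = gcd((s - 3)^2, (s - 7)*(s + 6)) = 1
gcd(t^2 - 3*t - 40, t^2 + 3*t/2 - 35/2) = t + 5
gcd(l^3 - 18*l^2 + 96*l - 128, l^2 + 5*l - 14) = l - 2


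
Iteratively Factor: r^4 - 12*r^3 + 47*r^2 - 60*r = (r - 3)*(r^3 - 9*r^2 + 20*r) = (r - 5)*(r - 3)*(r^2 - 4*r) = (r - 5)*(r - 4)*(r - 3)*(r)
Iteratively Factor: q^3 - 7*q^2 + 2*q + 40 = (q - 4)*(q^2 - 3*q - 10) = (q - 5)*(q - 4)*(q + 2)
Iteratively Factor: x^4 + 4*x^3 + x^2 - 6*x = (x - 1)*(x^3 + 5*x^2 + 6*x) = (x - 1)*(x + 3)*(x^2 + 2*x) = x*(x - 1)*(x + 3)*(x + 2)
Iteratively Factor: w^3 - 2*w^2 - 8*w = (w + 2)*(w^2 - 4*w) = w*(w + 2)*(w - 4)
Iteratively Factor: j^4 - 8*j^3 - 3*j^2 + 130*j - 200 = (j - 2)*(j^3 - 6*j^2 - 15*j + 100) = (j - 5)*(j - 2)*(j^2 - j - 20) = (j - 5)*(j - 2)*(j + 4)*(j - 5)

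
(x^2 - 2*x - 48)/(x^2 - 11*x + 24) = (x + 6)/(x - 3)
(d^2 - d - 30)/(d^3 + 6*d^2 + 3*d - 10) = (d - 6)/(d^2 + d - 2)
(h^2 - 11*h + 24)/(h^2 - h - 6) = (h - 8)/(h + 2)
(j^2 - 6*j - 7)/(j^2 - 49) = (j + 1)/(j + 7)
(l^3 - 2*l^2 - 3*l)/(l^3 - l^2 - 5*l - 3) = l/(l + 1)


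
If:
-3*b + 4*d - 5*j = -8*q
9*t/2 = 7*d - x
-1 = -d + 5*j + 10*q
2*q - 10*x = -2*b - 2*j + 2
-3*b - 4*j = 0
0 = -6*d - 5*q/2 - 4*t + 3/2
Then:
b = 9008/153855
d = 3721/30771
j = -2252/51285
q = -10147/153855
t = 7226/30771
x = -6470/30771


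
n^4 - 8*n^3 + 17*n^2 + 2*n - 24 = (n - 4)*(n - 3)*(n - 2)*(n + 1)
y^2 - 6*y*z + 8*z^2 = (y - 4*z)*(y - 2*z)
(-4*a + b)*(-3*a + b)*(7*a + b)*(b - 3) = 84*a^3*b - 252*a^3 - 37*a^2*b^2 + 111*a^2*b + b^4 - 3*b^3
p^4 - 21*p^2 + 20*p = p*(p - 4)*(p - 1)*(p + 5)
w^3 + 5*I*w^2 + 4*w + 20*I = (w - 2*I)*(w + 2*I)*(w + 5*I)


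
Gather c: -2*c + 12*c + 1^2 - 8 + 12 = 10*c + 5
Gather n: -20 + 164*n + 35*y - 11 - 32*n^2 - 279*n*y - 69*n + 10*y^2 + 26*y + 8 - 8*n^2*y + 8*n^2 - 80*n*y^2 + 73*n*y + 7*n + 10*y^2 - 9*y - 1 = n^2*(-8*y - 24) + n*(-80*y^2 - 206*y + 102) + 20*y^2 + 52*y - 24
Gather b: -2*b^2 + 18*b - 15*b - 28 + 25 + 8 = -2*b^2 + 3*b + 5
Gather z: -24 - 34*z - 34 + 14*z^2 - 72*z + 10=14*z^2 - 106*z - 48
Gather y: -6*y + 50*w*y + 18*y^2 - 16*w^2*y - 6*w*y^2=y^2*(18 - 6*w) + y*(-16*w^2 + 50*w - 6)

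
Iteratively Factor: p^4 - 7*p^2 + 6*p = (p - 1)*(p^3 + p^2 - 6*p) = p*(p - 1)*(p^2 + p - 6) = p*(p - 2)*(p - 1)*(p + 3)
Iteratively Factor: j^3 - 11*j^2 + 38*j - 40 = (j - 4)*(j^2 - 7*j + 10) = (j - 4)*(j - 2)*(j - 5)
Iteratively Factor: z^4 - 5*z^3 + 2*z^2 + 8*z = (z + 1)*(z^3 - 6*z^2 + 8*z) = (z - 2)*(z + 1)*(z^2 - 4*z) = z*(z - 2)*(z + 1)*(z - 4)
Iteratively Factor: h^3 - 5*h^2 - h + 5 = (h - 5)*(h^2 - 1) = (h - 5)*(h + 1)*(h - 1)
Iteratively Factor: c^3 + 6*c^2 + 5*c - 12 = (c - 1)*(c^2 + 7*c + 12) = (c - 1)*(c + 3)*(c + 4)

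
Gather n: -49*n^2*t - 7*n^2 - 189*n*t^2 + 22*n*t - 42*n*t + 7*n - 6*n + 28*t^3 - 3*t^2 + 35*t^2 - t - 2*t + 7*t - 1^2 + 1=n^2*(-49*t - 7) + n*(-189*t^2 - 20*t + 1) + 28*t^3 + 32*t^2 + 4*t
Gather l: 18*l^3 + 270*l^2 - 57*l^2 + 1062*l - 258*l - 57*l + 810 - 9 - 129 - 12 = 18*l^3 + 213*l^2 + 747*l + 660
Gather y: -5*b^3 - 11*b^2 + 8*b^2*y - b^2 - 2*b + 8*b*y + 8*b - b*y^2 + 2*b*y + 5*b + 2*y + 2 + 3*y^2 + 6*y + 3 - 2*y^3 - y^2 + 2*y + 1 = -5*b^3 - 12*b^2 + 11*b - 2*y^3 + y^2*(2 - b) + y*(8*b^2 + 10*b + 10) + 6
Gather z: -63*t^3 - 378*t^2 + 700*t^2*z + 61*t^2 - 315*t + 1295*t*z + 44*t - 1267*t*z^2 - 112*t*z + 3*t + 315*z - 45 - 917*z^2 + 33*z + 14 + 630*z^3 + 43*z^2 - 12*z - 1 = -63*t^3 - 317*t^2 - 268*t + 630*z^3 + z^2*(-1267*t - 874) + z*(700*t^2 + 1183*t + 336) - 32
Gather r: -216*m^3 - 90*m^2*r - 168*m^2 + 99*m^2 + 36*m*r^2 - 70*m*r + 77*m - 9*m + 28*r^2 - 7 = -216*m^3 - 69*m^2 + 68*m + r^2*(36*m + 28) + r*(-90*m^2 - 70*m) - 7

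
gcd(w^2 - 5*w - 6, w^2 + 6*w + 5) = w + 1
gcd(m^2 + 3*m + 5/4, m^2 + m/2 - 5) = m + 5/2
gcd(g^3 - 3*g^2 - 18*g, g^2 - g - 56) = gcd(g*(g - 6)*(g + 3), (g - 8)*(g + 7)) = 1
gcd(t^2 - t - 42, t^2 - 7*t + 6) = 1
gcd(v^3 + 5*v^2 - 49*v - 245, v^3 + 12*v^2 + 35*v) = v^2 + 12*v + 35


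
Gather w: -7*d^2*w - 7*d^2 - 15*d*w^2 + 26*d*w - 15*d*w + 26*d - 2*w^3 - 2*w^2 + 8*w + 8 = -7*d^2 + 26*d - 2*w^3 + w^2*(-15*d - 2) + w*(-7*d^2 + 11*d + 8) + 8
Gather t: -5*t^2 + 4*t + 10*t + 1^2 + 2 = -5*t^2 + 14*t + 3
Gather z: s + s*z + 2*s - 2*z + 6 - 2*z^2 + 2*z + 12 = s*z + 3*s - 2*z^2 + 18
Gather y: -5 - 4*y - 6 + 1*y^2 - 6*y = y^2 - 10*y - 11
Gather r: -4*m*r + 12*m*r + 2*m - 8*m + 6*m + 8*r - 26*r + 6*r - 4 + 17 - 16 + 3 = r*(8*m - 12)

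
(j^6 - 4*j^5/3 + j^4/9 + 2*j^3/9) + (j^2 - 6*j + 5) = j^6 - 4*j^5/3 + j^4/9 + 2*j^3/9 + j^2 - 6*j + 5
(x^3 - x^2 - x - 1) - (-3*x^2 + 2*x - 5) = x^3 + 2*x^2 - 3*x + 4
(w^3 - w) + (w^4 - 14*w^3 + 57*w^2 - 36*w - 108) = w^4 - 13*w^3 + 57*w^2 - 37*w - 108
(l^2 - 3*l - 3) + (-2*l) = l^2 - 5*l - 3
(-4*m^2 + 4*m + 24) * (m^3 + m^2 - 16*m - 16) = -4*m^5 + 92*m^3 + 24*m^2 - 448*m - 384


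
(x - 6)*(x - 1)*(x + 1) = x^3 - 6*x^2 - x + 6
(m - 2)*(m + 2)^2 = m^3 + 2*m^2 - 4*m - 8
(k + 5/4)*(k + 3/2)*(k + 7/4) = k^3 + 9*k^2/2 + 107*k/16 + 105/32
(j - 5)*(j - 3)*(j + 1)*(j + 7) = j^4 - 42*j^2 + 64*j + 105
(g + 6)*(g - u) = g^2 - g*u + 6*g - 6*u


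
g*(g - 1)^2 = g^3 - 2*g^2 + g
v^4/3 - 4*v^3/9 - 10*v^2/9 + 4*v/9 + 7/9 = (v/3 + 1/3)*(v - 7/3)*(v - 1)*(v + 1)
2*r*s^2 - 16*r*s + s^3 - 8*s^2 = s*(2*r + s)*(s - 8)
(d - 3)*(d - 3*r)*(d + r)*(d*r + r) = d^4*r - 2*d^3*r^2 - 2*d^3*r - 3*d^2*r^3 + 4*d^2*r^2 - 3*d^2*r + 6*d*r^3 + 6*d*r^2 + 9*r^3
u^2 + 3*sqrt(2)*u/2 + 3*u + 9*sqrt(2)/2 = (u + 3)*(u + 3*sqrt(2)/2)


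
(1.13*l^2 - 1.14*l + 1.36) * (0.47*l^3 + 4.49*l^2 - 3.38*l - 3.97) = 0.5311*l^5 + 4.5379*l^4 - 8.2988*l^3 + 5.4735*l^2 - 0.0709999999999997*l - 5.3992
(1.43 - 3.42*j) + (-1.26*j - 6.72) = -4.68*j - 5.29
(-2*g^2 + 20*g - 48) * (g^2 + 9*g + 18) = -2*g^4 + 2*g^3 + 96*g^2 - 72*g - 864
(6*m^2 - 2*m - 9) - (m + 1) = 6*m^2 - 3*m - 10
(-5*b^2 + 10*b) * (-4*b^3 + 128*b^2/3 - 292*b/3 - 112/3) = 20*b^5 - 760*b^4/3 + 2740*b^3/3 - 2360*b^2/3 - 1120*b/3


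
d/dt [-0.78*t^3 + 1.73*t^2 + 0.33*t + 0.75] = -2.34*t^2 + 3.46*t + 0.33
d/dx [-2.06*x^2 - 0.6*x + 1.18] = -4.12*x - 0.6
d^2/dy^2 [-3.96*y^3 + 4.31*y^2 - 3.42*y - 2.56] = 8.62 - 23.76*y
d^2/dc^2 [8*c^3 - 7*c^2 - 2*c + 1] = 48*c - 14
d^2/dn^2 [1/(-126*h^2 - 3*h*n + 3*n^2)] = 2*(-42*h^2 - h*n + n^2 - (h - 2*n)^2)/(3*(42*h^2 + h*n - n^2)^3)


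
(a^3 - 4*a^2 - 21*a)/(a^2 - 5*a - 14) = a*(a + 3)/(a + 2)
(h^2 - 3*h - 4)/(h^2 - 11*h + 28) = (h + 1)/(h - 7)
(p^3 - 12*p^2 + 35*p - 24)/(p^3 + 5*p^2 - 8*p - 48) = (p^2 - 9*p + 8)/(p^2 + 8*p + 16)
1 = 1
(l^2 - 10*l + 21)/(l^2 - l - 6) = (l - 7)/(l + 2)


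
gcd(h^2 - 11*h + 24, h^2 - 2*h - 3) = h - 3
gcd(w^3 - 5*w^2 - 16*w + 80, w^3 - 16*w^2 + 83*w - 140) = w^2 - 9*w + 20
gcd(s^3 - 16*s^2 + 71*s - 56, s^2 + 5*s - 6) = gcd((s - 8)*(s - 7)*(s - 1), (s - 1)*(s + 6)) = s - 1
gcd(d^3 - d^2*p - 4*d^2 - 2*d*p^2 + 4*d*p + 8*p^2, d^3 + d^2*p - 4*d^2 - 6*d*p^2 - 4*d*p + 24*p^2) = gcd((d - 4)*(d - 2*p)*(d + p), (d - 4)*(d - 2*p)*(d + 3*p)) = -d^2 + 2*d*p + 4*d - 8*p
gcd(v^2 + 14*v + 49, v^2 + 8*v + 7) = v + 7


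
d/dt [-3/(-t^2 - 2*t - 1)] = 6*(-t - 1)/(t^2 + 2*t + 1)^2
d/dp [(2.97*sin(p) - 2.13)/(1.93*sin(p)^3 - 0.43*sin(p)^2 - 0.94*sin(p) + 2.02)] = (-11.4642*sin(p)^3 + 13.6098*sin(p)^2 - 1.8318*sin(p) + 3.9972)*cos(p)/(3.7249*sin(p)^6 - 1.6598*sin(p)^5 - 3.4435*sin(p)^4 + 8.6056*sin(p)^3 - 0.8536*sin(p)^2 - 3.7976*sin(p) + 4.0804)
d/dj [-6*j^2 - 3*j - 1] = -12*j - 3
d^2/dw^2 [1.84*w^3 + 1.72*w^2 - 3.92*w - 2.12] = 11.04*w + 3.44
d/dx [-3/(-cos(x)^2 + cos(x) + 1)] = 3*(2*cos(x) - 1)*sin(x)/(sin(x)^2 + cos(x))^2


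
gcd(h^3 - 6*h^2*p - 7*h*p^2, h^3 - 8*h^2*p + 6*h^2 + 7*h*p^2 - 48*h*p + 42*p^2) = -h + 7*p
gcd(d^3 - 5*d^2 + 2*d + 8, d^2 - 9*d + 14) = d - 2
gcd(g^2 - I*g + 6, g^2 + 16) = 1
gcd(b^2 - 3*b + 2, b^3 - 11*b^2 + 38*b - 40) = b - 2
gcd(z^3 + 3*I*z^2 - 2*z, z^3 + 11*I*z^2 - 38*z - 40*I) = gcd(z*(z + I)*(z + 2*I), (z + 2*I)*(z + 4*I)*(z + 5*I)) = z + 2*I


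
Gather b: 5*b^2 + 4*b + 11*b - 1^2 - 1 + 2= 5*b^2 + 15*b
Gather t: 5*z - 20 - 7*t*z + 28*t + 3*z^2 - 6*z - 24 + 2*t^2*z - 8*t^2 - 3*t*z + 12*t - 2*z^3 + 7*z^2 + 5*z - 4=t^2*(2*z - 8) + t*(40 - 10*z) - 2*z^3 + 10*z^2 + 4*z - 48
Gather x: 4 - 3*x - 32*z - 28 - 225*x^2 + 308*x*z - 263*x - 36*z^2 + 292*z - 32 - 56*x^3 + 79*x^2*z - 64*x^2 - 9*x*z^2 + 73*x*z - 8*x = -56*x^3 + x^2*(79*z - 289) + x*(-9*z^2 + 381*z - 274) - 36*z^2 + 260*z - 56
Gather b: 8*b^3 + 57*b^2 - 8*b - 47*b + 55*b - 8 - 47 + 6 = 8*b^3 + 57*b^2 - 49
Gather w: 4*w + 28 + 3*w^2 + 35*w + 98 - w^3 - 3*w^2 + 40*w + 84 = -w^3 + 79*w + 210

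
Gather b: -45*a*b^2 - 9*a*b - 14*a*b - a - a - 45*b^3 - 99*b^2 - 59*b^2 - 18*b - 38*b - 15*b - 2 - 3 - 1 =-2*a - 45*b^3 + b^2*(-45*a - 158) + b*(-23*a - 71) - 6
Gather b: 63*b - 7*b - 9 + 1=56*b - 8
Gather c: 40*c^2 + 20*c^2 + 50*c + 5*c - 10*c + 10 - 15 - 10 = 60*c^2 + 45*c - 15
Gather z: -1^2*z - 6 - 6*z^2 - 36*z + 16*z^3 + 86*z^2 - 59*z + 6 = 16*z^3 + 80*z^2 - 96*z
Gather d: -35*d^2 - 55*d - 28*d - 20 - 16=-35*d^2 - 83*d - 36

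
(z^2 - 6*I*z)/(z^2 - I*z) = (z - 6*I)/(z - I)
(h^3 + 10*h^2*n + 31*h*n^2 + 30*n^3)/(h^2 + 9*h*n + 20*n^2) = (h^2 + 5*h*n + 6*n^2)/(h + 4*n)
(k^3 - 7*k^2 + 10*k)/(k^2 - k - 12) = k*(-k^2 + 7*k - 10)/(-k^2 + k + 12)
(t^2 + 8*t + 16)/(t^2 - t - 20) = (t + 4)/(t - 5)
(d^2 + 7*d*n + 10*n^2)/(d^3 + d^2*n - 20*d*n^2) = (d + 2*n)/(d*(d - 4*n))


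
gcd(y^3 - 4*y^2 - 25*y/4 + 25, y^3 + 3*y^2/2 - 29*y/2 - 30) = y^2 - 3*y/2 - 10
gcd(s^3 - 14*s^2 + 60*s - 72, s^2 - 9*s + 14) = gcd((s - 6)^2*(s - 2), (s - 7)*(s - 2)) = s - 2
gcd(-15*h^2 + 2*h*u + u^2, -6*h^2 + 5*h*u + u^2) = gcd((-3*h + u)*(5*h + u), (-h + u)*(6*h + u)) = 1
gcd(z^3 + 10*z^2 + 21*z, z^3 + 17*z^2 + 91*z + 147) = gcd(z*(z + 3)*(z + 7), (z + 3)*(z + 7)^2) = z^2 + 10*z + 21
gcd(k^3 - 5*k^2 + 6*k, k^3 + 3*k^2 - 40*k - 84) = 1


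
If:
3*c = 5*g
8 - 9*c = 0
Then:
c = 8/9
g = 8/15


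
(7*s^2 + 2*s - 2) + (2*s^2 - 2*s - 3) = 9*s^2 - 5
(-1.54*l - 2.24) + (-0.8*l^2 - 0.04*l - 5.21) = -0.8*l^2 - 1.58*l - 7.45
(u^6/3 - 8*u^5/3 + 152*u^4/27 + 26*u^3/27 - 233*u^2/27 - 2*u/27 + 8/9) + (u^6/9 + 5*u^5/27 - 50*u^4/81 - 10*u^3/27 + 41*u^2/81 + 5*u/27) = 4*u^6/9 - 67*u^5/27 + 406*u^4/81 + 16*u^3/27 - 658*u^2/81 + u/9 + 8/9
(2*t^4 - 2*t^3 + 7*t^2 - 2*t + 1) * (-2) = -4*t^4 + 4*t^3 - 14*t^2 + 4*t - 2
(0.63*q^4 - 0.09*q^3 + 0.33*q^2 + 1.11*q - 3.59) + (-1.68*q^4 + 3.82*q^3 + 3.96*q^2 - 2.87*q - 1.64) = -1.05*q^4 + 3.73*q^3 + 4.29*q^2 - 1.76*q - 5.23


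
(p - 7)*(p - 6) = p^2 - 13*p + 42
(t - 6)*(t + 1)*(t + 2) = t^3 - 3*t^2 - 16*t - 12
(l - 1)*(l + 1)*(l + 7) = l^3 + 7*l^2 - l - 7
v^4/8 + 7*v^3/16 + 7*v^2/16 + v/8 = v*(v/4 + 1/4)*(v/2 + 1)*(v + 1/2)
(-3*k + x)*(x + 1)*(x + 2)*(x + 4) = -3*k*x^3 - 21*k*x^2 - 42*k*x - 24*k + x^4 + 7*x^3 + 14*x^2 + 8*x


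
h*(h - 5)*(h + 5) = h^3 - 25*h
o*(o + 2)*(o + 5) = o^3 + 7*o^2 + 10*o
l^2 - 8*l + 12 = (l - 6)*(l - 2)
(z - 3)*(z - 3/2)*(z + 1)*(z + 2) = z^4 - 3*z^3/2 - 7*z^2 + 9*z/2 + 9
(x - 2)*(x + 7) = x^2 + 5*x - 14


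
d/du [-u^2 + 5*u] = 5 - 2*u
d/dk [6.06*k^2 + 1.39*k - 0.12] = 12.12*k + 1.39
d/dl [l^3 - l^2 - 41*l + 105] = 3*l^2 - 2*l - 41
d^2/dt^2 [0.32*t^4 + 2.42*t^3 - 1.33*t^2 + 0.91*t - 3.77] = 3.84*t^2 + 14.52*t - 2.66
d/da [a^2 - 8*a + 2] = 2*a - 8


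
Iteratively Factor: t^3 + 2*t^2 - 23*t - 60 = (t + 4)*(t^2 - 2*t - 15) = (t + 3)*(t + 4)*(t - 5)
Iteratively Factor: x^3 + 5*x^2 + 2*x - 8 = (x - 1)*(x^2 + 6*x + 8) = (x - 1)*(x + 4)*(x + 2)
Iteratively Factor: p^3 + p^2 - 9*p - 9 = (p - 3)*(p^2 + 4*p + 3) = (p - 3)*(p + 1)*(p + 3)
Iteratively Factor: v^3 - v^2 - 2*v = (v - 2)*(v^2 + v) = (v - 2)*(v + 1)*(v)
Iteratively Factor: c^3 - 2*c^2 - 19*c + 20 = (c + 4)*(c^2 - 6*c + 5) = (c - 5)*(c + 4)*(c - 1)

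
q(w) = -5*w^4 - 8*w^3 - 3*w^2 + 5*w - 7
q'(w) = -20*w^3 - 24*w^2 - 6*w + 5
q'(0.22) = 2.31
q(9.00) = -38842.00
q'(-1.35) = 18.57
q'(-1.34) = 18.07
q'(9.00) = -16573.00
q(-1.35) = -16.14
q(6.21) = -9443.46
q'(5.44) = -3957.67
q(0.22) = -6.14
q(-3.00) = -238.00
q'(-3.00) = 347.00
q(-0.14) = -7.74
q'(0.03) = 4.80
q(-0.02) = -7.10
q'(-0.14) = 5.42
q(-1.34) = -15.96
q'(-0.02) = 5.11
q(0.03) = -6.85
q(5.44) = -5735.40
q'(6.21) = -5747.46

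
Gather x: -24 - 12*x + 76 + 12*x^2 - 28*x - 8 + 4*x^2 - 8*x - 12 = 16*x^2 - 48*x + 32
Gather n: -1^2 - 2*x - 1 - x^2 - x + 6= -x^2 - 3*x + 4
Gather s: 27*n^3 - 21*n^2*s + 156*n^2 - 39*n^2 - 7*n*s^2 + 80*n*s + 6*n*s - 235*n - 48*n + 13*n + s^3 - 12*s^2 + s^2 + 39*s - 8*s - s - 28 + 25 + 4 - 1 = 27*n^3 + 117*n^2 - 270*n + s^3 + s^2*(-7*n - 11) + s*(-21*n^2 + 86*n + 30)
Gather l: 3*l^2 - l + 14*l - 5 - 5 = 3*l^2 + 13*l - 10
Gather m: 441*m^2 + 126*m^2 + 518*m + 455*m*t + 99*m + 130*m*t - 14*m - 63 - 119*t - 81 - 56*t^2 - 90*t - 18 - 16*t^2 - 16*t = 567*m^2 + m*(585*t + 603) - 72*t^2 - 225*t - 162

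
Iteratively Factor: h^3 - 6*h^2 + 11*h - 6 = (h - 1)*(h^2 - 5*h + 6) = (h - 3)*(h - 1)*(h - 2)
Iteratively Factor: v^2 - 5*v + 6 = (v - 3)*(v - 2)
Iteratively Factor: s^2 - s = (s - 1)*(s)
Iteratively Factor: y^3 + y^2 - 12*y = (y)*(y^2 + y - 12) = y*(y + 4)*(y - 3)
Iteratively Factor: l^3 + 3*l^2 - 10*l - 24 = (l - 3)*(l^2 + 6*l + 8) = (l - 3)*(l + 2)*(l + 4)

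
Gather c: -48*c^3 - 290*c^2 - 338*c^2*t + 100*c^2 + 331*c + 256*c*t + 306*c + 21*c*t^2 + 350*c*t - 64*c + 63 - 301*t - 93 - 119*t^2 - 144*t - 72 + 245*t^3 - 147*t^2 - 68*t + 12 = -48*c^3 + c^2*(-338*t - 190) + c*(21*t^2 + 606*t + 573) + 245*t^3 - 266*t^2 - 513*t - 90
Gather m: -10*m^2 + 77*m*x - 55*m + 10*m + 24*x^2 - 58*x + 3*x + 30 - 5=-10*m^2 + m*(77*x - 45) + 24*x^2 - 55*x + 25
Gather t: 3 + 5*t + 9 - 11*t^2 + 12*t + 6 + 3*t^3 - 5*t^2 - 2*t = 3*t^3 - 16*t^2 + 15*t + 18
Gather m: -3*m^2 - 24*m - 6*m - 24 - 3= -3*m^2 - 30*m - 27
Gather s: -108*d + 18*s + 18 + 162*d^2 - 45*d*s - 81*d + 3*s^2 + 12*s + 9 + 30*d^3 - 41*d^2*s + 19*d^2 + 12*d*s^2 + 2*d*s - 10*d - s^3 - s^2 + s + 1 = 30*d^3 + 181*d^2 - 199*d - s^3 + s^2*(12*d + 2) + s*(-41*d^2 - 43*d + 31) + 28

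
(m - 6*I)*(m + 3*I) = m^2 - 3*I*m + 18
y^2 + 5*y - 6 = (y - 1)*(y + 6)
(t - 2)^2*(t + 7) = t^3 + 3*t^2 - 24*t + 28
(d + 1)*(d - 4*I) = d^2 + d - 4*I*d - 4*I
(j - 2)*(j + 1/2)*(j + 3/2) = j^3 - 13*j/4 - 3/2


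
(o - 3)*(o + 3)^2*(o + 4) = o^4 + 7*o^3 + 3*o^2 - 63*o - 108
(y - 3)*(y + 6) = y^2 + 3*y - 18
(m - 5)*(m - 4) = m^2 - 9*m + 20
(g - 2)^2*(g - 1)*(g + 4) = g^4 - g^3 - 12*g^2 + 28*g - 16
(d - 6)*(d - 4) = d^2 - 10*d + 24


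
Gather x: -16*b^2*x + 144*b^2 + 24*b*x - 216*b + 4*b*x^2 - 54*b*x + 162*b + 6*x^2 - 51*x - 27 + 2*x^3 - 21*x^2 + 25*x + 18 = 144*b^2 - 54*b + 2*x^3 + x^2*(4*b - 15) + x*(-16*b^2 - 30*b - 26) - 9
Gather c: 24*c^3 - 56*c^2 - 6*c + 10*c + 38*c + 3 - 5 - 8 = 24*c^3 - 56*c^2 + 42*c - 10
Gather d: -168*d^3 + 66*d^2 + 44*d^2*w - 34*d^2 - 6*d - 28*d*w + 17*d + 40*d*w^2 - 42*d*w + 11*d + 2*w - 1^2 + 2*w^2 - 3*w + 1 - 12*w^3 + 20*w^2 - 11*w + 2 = -168*d^3 + d^2*(44*w + 32) + d*(40*w^2 - 70*w + 22) - 12*w^3 + 22*w^2 - 12*w + 2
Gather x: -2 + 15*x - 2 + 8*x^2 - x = 8*x^2 + 14*x - 4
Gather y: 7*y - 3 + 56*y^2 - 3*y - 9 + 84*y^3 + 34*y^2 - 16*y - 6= 84*y^3 + 90*y^2 - 12*y - 18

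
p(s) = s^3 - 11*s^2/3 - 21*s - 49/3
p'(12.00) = 323.00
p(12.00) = 931.67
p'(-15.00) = 764.00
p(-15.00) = -3901.33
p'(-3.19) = 32.92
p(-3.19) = -19.12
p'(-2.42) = 14.32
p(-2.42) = -1.16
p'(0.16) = -22.10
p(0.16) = -19.78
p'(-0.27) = -18.80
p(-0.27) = -10.95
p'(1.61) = -25.03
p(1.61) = -55.47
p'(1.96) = -23.85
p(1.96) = -64.05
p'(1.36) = -25.42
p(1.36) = -49.16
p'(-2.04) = 6.44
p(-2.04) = 2.76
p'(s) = 3*s^2 - 22*s/3 - 21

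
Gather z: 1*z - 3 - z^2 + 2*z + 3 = -z^2 + 3*z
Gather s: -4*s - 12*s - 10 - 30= -16*s - 40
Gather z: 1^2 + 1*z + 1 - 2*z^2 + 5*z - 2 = -2*z^2 + 6*z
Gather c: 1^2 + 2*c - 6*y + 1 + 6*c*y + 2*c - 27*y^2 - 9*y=c*(6*y + 4) - 27*y^2 - 15*y + 2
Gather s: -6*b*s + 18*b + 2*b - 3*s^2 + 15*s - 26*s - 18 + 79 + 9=20*b - 3*s^2 + s*(-6*b - 11) + 70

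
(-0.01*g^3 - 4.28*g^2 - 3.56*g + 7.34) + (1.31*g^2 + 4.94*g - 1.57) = -0.01*g^3 - 2.97*g^2 + 1.38*g + 5.77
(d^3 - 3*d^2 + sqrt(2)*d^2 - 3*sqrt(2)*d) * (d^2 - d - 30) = d^5 - 4*d^4 + sqrt(2)*d^4 - 27*d^3 - 4*sqrt(2)*d^3 - 27*sqrt(2)*d^2 + 90*d^2 + 90*sqrt(2)*d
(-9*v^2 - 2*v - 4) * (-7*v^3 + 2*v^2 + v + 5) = 63*v^5 - 4*v^4 + 15*v^3 - 55*v^2 - 14*v - 20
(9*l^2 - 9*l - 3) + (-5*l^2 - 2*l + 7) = 4*l^2 - 11*l + 4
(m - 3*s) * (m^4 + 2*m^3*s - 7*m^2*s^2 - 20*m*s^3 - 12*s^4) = m^5 - m^4*s - 13*m^3*s^2 + m^2*s^3 + 48*m*s^4 + 36*s^5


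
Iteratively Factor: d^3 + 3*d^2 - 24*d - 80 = (d + 4)*(d^2 - d - 20) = (d + 4)^2*(d - 5)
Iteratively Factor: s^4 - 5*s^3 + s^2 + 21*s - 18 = (s + 2)*(s^3 - 7*s^2 + 15*s - 9) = (s - 3)*(s + 2)*(s^2 - 4*s + 3) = (s - 3)*(s - 1)*(s + 2)*(s - 3)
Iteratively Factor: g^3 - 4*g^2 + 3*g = (g)*(g^2 - 4*g + 3) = g*(g - 1)*(g - 3)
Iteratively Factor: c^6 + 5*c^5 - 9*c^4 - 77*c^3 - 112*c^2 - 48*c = (c + 1)*(c^5 + 4*c^4 - 13*c^3 - 64*c^2 - 48*c) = (c - 4)*(c + 1)*(c^4 + 8*c^3 + 19*c^2 + 12*c) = (c - 4)*(c + 1)*(c + 4)*(c^3 + 4*c^2 + 3*c) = c*(c - 4)*(c + 1)*(c + 4)*(c^2 + 4*c + 3) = c*(c - 4)*(c + 1)*(c + 3)*(c + 4)*(c + 1)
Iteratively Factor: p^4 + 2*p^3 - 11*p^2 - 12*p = (p - 3)*(p^3 + 5*p^2 + 4*p) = p*(p - 3)*(p^2 + 5*p + 4) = p*(p - 3)*(p + 4)*(p + 1)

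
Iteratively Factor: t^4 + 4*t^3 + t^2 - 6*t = (t)*(t^3 + 4*t^2 + t - 6) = t*(t + 3)*(t^2 + t - 2) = t*(t + 2)*(t + 3)*(t - 1)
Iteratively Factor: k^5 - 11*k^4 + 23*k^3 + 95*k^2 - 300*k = (k - 4)*(k^4 - 7*k^3 - 5*k^2 + 75*k) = (k - 5)*(k - 4)*(k^3 - 2*k^2 - 15*k) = k*(k - 5)*(k - 4)*(k^2 - 2*k - 15) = k*(k - 5)^2*(k - 4)*(k + 3)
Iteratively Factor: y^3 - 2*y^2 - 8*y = (y)*(y^2 - 2*y - 8) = y*(y - 4)*(y + 2)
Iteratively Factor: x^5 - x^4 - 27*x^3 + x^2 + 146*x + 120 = (x + 2)*(x^4 - 3*x^3 - 21*x^2 + 43*x + 60) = (x + 1)*(x + 2)*(x^3 - 4*x^2 - 17*x + 60) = (x - 3)*(x + 1)*(x + 2)*(x^2 - x - 20) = (x - 5)*(x - 3)*(x + 1)*(x + 2)*(x + 4)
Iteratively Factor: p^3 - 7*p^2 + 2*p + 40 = (p + 2)*(p^2 - 9*p + 20) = (p - 5)*(p + 2)*(p - 4)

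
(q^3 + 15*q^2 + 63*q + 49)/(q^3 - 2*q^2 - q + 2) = (q^2 + 14*q + 49)/(q^2 - 3*q + 2)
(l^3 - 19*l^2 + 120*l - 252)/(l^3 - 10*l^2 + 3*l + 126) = (l - 6)/(l + 3)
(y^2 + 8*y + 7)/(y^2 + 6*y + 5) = (y + 7)/(y + 5)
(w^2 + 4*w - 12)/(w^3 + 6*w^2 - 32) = (w + 6)/(w^2 + 8*w + 16)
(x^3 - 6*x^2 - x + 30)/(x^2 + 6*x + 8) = (x^2 - 8*x + 15)/(x + 4)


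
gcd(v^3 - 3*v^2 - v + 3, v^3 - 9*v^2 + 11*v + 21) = v^2 - 2*v - 3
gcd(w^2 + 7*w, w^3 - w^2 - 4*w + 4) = 1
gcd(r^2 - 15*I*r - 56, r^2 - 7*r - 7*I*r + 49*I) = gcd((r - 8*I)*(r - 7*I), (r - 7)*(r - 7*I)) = r - 7*I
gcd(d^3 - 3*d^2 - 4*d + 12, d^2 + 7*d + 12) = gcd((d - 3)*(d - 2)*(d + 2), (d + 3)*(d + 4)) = 1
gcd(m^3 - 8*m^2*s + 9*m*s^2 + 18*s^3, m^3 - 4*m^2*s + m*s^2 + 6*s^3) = -m^2 + 2*m*s + 3*s^2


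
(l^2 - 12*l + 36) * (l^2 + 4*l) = l^4 - 8*l^3 - 12*l^2 + 144*l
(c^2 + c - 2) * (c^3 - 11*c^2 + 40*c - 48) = c^5 - 10*c^4 + 27*c^3 + 14*c^2 - 128*c + 96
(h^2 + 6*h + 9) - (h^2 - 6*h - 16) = 12*h + 25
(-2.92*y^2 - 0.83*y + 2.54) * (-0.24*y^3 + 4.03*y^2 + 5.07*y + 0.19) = 0.7008*y^5 - 11.5684*y^4 - 18.7589*y^3 + 5.4733*y^2 + 12.7201*y + 0.4826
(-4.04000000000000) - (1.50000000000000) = -5.54000000000000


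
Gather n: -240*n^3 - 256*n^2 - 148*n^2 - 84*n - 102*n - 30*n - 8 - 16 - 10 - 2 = -240*n^3 - 404*n^2 - 216*n - 36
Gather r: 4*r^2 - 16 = 4*r^2 - 16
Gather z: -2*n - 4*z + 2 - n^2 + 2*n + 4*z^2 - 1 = -n^2 + 4*z^2 - 4*z + 1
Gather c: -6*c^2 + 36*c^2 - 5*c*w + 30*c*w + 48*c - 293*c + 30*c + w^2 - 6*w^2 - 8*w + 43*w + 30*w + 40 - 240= 30*c^2 + c*(25*w - 215) - 5*w^2 + 65*w - 200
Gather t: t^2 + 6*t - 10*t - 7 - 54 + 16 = t^2 - 4*t - 45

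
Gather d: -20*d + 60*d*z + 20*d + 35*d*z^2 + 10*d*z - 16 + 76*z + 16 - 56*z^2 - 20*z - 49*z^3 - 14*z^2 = d*(35*z^2 + 70*z) - 49*z^3 - 70*z^2 + 56*z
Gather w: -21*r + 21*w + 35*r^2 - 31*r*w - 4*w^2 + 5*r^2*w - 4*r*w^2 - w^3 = 35*r^2 - 21*r - w^3 + w^2*(-4*r - 4) + w*(5*r^2 - 31*r + 21)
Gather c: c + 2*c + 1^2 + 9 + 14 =3*c + 24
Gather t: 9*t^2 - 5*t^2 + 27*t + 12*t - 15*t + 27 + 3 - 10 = 4*t^2 + 24*t + 20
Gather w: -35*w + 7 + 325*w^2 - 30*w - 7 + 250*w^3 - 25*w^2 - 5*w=250*w^3 + 300*w^2 - 70*w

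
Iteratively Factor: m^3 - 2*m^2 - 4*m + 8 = (m - 2)*(m^2 - 4) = (m - 2)*(m + 2)*(m - 2)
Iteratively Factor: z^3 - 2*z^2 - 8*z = (z)*(z^2 - 2*z - 8) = z*(z - 4)*(z + 2)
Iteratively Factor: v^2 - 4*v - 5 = (v + 1)*(v - 5)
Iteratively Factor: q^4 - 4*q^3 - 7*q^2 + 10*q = (q)*(q^3 - 4*q^2 - 7*q + 10) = q*(q - 1)*(q^2 - 3*q - 10) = q*(q - 5)*(q - 1)*(q + 2)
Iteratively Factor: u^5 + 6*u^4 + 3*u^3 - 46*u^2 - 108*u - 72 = (u + 2)*(u^4 + 4*u^3 - 5*u^2 - 36*u - 36) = (u + 2)*(u + 3)*(u^3 + u^2 - 8*u - 12) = (u - 3)*(u + 2)*(u + 3)*(u^2 + 4*u + 4) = (u - 3)*(u + 2)^2*(u + 3)*(u + 2)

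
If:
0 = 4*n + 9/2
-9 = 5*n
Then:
No Solution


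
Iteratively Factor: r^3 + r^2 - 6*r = (r)*(r^2 + r - 6) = r*(r + 3)*(r - 2)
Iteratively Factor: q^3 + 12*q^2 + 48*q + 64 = (q + 4)*(q^2 + 8*q + 16) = (q + 4)^2*(q + 4)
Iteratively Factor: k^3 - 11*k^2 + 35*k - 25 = (k - 5)*(k^2 - 6*k + 5) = (k - 5)*(k - 1)*(k - 5)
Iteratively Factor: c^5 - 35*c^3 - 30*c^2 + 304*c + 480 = (c - 4)*(c^4 + 4*c^3 - 19*c^2 - 106*c - 120) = (c - 5)*(c - 4)*(c^3 + 9*c^2 + 26*c + 24) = (c - 5)*(c - 4)*(c + 4)*(c^2 + 5*c + 6) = (c - 5)*(c - 4)*(c + 2)*(c + 4)*(c + 3)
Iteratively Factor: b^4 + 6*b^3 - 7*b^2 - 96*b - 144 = (b + 3)*(b^3 + 3*b^2 - 16*b - 48) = (b - 4)*(b + 3)*(b^2 + 7*b + 12) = (b - 4)*(b + 3)^2*(b + 4)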